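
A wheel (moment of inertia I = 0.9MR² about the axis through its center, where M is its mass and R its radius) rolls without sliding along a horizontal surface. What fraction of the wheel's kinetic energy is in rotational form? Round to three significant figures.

fraction ≈ 0.474

For this body I = 0.9MR², i.e. k = I/(MR²) = 0.9.
Since ω = v/R, the translational part is ½Mv² and the rotational part is ½I(v/R)² = ½kMv²; the total is ½(1+k)Mv².
The rotational fraction is therefore k/(1+k) = 0.9/1.9 ≈ 0.474.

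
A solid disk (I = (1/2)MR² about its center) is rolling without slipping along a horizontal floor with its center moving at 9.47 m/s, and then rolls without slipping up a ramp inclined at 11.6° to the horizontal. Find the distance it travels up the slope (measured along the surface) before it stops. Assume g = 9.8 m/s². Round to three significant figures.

d ≈ 34.1 m

Here I = (1/2)MR², so the shape factor k = I/(MR²) = 0.5.
Rolling without slipping gives ω = v/R, so the total kinetic energy is ½Mv² + ½Iω² = ½(1+k)Mv² = (3/4)Mv².
Setting this equal to Mgh gives the vertical rise h = (1+k)v₀²/(2g) = 1.5×9.47²/(2×9.8) = 6.863 m.
Along the incline, d = h/sinθ = 6.863/sin11.6° ≈ 34.1 m.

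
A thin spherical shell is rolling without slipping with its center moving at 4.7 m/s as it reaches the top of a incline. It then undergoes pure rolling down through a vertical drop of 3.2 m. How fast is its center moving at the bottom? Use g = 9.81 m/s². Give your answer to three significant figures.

Here I = (2/3)MR², so the shape factor k = I/(MR²) = 2/3.
Rolling without slipping gives ω = v/R, so the total kinetic energy is ½Mv² + ½Iω² = ½(1+k)Mv² = (5/6)Mv².
Energy conservation: (5/6)Mv₀² + Mgh = (5/6)Mv², so v² = v₀² + 2gh/(1+k).
v = √(4.7² + 2×9.81×3.2/1.667) = √59.76 ≈ 7.73 m/s.

v ≈ 7.73 m/s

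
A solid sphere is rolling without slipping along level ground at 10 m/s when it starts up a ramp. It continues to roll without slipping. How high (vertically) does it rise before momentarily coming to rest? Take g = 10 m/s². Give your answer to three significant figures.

h ≈ 7.00 m

With I = (2/5)MR², the ratio k = I/(MR²) is 0.4.
Since it rolls without slipping, ω = v/R and KE = ½Mv² + ½Iω² = ½(1+k)Mv² = (7/10)Mv².
At the top the kinetic energy is zero, so (7/10)Mv₀² = Mgh.
Thus h = (1+k)v₀²/(2g) = 1.4 × 10² / (2 × 10) ≈ 7.00 m.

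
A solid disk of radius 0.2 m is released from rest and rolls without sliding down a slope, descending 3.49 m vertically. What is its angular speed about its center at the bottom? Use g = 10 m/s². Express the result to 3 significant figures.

ω ≈ 34.1 rad/s

With I = (1/2)MR², the ratio k = I/(MR²) is 0.5.
Pure rolling means v = ωR; then KE = ½Mv² + ½I(v/R)² = ½(1+k)Mv² = (3/4)Mv².
Energy conservation Mgh = ½(1+k)Mv² gives v = √(2gh/(1+k)) = √(2 × 10 × 3.49 / 1.5) = 6.822 m/s.
The angular speed follows from ω = v/R = 6.822/0.2 ≈ 34.1 rad/s.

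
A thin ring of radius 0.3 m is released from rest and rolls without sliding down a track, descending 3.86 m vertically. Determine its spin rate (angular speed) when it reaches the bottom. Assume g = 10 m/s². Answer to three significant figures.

Here I = MR², so the shape factor k = I/(MR²) = 1.
The rolling condition ω = v/R makes the rotational term ½I(v/R)² = ½kMv², so KE_total = ½(1+k)Mv² = Mv².
Energy conservation Mgh = ½(1+k)Mv² gives v = √(2gh/(1+k)) = √(2 × 10 × 3.86 / 2) = 6.213 m/s.
The angular speed follows from ω = v/R = 6.213/0.3 ≈ 20.7 rad/s.

ω ≈ 20.7 rad/s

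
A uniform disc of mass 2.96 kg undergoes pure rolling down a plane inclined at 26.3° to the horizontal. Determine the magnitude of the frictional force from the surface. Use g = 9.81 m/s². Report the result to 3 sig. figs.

f ≈ 4.29 N

For this body I = (1/2)MR², i.e. k = I/(MR²) = 0.5.
Along the incline Mg sinθ − f = Ma, and torque about the center fR = Iα = kMR²(a/R) gives f = kMa.
Combining, a = g sinθ/(1+k) and f = kMa = kMg sinθ/(1+k).
f = 0.5 × 2.96 × 9.81 × sin26.3° / 1.5 ≈ 4.29 N.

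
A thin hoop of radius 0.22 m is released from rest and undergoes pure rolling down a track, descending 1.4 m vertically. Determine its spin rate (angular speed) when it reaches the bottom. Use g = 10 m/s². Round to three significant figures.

ω ≈ 17.0 rad/s

With I = MR², the ratio k = I/(MR²) is 1.
Pure rolling means v = ωR; then KE = ½Mv² + ½I(v/R)² = ½(1+k)Mv² = Mv².
Energy conservation Mgh = ½(1+k)Mv² gives v = √(2gh/(1+k)) = √(2 × 10 × 1.4 / 2) = 3.742 m/s.
Then ω = v/R = 3.742 / 0.22 ≈ 17.0 rad/s.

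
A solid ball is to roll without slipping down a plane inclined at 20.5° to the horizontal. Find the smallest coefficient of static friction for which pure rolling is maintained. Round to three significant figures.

With I = (2/5)MR², the ratio k = I/(MR²) is 0.4.
Along the incline Mg sinθ − f = Ma, and torque about the center fR = Iα = kMR²(a/R) gives f = kMa.
These give a = g sinθ/(1+k) and the required friction f = kMg sinθ/(1+k).
With N = Mg cosθ, the no-slip condition f ≤ μN gives μ_min = f/N = k tanθ/(1+k).
μ_min = 0.4 × tan20.5° / 1.4 ≈ 0.107.

μ_min ≈ 0.107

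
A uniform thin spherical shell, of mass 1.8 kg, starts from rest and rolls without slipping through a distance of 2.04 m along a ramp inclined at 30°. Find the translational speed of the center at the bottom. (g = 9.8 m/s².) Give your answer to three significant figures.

v ≈ 3.46 m/s

With I = (2/3)MR², the ratio k = I/(MR²) is 2/3.
The rolling condition ω = v/R makes the rotational term ½I(v/R)² = ½kMv², so KE_total = ½(1+k)Mv² = (5/6)Mv².
The vertical drop is h = L sinθ = 2.04 × sin30° = 1.02 m.
Setting Mgh = (5/6)Mv² gives v = √(2gh/(1+k)) = √(2·9.8·1.02/1.667) ≈ 3.46 m/s.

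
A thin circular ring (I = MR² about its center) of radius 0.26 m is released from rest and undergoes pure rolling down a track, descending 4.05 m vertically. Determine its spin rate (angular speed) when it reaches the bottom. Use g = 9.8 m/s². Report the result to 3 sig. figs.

ω ≈ 24.2 rad/s

With I = MR², the ratio k = I/(MR²) is 1.
The rolling condition ω = v/R makes the rotational term ½I(v/R)² = ½kMv², so KE_total = ½(1+k)Mv² = Mv².
Energy conservation Mgh = ½(1+k)Mv² gives v = √(2gh/(1+k)) = √(2 × 9.8 × 4.05 / 2) = 6.3 m/s.
Then ω = v/R = 6.3 / 0.26 ≈ 24.2 rad/s.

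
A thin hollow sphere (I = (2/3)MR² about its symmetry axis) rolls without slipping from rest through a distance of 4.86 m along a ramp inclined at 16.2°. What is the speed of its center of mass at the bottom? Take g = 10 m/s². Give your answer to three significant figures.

v ≈ 4.03 m/s

The moment of inertia is (2/3)MR², giving k ≡ I/(MR²) = 2/3.
The rolling condition ω = v/R makes the rotational term ½I(v/R)² = ½kMv², so KE_total = ½(1+k)Mv² = (5/6)Mv².
The vertical drop is h = L sinθ = 4.86 × sin16.2° = 1.356 m.
Setting Mgh = (5/6)Mv² gives v = √(2gh/(1+k)) = √(2·10·1.356/1.667) ≈ 4.03 m/s.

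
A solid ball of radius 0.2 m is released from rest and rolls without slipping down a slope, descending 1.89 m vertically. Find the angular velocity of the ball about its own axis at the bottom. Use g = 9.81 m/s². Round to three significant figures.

Here I = (2/5)MR², so the shape factor k = I/(MR²) = 0.4.
Pure rolling means v = ωR; then KE = ½Mv² + ½I(v/R)² = ½(1+k)Mv² = (7/10)Mv².
Energy conservation Mgh = ½(1+k)Mv² gives v = √(2gh/(1+k)) = √(2 × 9.81 × 1.89 / 1.4) = 5.147 m/s.
The angular speed follows from ω = v/R = 5.147/0.2 ≈ 25.7 rad/s.

ω ≈ 25.7 rad/s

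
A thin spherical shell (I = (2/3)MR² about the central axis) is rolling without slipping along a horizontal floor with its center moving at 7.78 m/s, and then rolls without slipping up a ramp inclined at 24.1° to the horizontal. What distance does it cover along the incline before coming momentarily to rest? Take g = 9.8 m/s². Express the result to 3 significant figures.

The moment of inertia is (2/3)MR², giving k ≡ I/(MR²) = 2/3.
Pure rolling means v = ωR; then KE = ½Mv² + ½I(v/R)² = ½(1+k)Mv² = (5/6)Mv².
Setting this equal to Mgh gives the vertical rise h = (1+k)v₀²/(2g) = 1.667×7.78²/(2×9.8) = 5.147 m.
The distance along the slope is d = h/sinθ = 5.147/sin24.1° ≈ 12.6 m.

d ≈ 12.6 m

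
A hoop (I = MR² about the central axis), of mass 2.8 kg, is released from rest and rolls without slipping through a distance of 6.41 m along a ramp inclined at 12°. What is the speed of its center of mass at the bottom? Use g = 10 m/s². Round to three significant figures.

Here I = MR², so the shape factor k = I/(MR²) = 1.
Since it rolls without slipping, ω = v/R and KE = ½Mv² + ½Iω² = ½(1+k)Mv² = Mv².
The vertical drop is h = L sinθ = 6.41 × sin12° = 1.333 m.
Energy conservation: Mgh = Mv², so v = √(2gh/(1+k)) = √(2 × 10 × 1.333 / 2) ≈ 3.65 m/s.

v ≈ 3.65 m/s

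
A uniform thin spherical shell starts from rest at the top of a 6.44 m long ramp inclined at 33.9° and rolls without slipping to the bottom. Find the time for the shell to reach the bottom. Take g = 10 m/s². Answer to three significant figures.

With I = (2/3)MR², the ratio k = I/(MR²) is 2/3.
Newton's second law down the slope: Mg sinθ − f = Ma. The torque equation fR = Iα (with α = a/R) gives f = kMa.
Hence a = g sinθ/(1+k) = 10×sin33.9°/1.667 = 3.346 m/s².
With constant a from rest, t = √(2L/a) = √(2·6.44/3.346) ≈ 1.96 s.

t ≈ 1.96 s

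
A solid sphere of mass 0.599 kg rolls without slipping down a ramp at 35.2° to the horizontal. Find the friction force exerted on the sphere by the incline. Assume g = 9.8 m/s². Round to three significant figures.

f ≈ 0.967 N

With I = (2/5)MR², the ratio k = I/(MR²) is 0.4.
Newton's second law down the slope: Mg sinθ − f = Ma. The torque equation fR = Iα (with α = a/R) gives f = kMa.
Combining, a = g sinθ/(1+k) and f = kMa = kMg sinθ/(1+k).
f = 0.4 × 0.599 × 9.8 × sin35.2° / 1.4 ≈ 0.967 N.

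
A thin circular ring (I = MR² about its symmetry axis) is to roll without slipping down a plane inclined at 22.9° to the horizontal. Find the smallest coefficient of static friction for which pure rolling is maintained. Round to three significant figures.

For this body I = MR², i.e. k = I/(MR²) = 1.
Translational: Mg sinθ − f = Ma. Rotational about the CM: fR = Iα = kMRa, so f = kMa.
These give a = g sinθ/(1+k) and the required friction f = kMg sinθ/(1+k).
The normal force is N = Mg cosθ, so μ_min = f/N = k tanθ/(1+k).
μ_min = 1 × tan22.9° / 2 ≈ 0.211.

μ_min ≈ 0.211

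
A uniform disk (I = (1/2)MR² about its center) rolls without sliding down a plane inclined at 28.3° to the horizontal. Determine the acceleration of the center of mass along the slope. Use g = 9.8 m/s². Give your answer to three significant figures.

Here I = (1/2)MR², so the shape factor k = I/(MR²) = 0.5.
Along the incline Mg sinθ − f = Ma, and torque about the center fR = Iα = kMR²(a/R) gives f = kMa.
Eliminating f: Mg sinθ = (1+k)Ma, so a = g sinθ/(1+k) = 9.8 × sin28.3° / 1.5 ≈ 3.10 m/s².

a ≈ 3.10 m/s²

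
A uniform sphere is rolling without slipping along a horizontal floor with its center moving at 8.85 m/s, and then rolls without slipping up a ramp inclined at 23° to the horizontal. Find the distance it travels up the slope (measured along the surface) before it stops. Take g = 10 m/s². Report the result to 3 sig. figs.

d ≈ 14.0 m

For this body I = (2/5)MR², i.e. k = I/(MR²) = 0.4.
Pure rolling means v = ωR; then KE = ½Mv² + ½I(v/R)² = ½(1+k)Mv² = (7/10)Mv².
Setting this equal to Mgh gives the vertical rise h = (1+k)v₀²/(2g) = 1.4×8.85²/(2×10) = 5.483 m.
The distance along the slope is d = h/sinθ = 5.483/sin23° ≈ 14.0 m.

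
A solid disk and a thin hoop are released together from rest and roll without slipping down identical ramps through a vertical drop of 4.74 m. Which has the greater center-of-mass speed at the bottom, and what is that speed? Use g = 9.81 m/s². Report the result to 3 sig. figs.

the solid disk, at v ≈ 7.87 m/s

For rolling without slipping, Mgh = ½(1+k)Mv² where k = I/(MR²), so v = √(2gh/(1+k)).
Solid disk: k = 0.5, giving v = √(2×9.81×4.74/1.5) = 7.874 m/s.
Thin hoop: k = 1, giving v = √(2×9.81×4.74/2) = 6.819 m/s.
The smaller k wins: the solid disk, at ≈ 7.87 m/s.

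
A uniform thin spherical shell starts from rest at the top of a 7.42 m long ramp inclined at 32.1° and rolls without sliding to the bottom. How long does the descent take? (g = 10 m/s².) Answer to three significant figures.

Here I = (2/3)MR², so the shape factor k = I/(MR²) = 2/3.
Newton's second law down the slope: Mg sinθ − f = Ma. The torque equation fR = Iα (with α = a/R) gives f = kMa.
Hence a = g sinθ/(1+k) = 10×sin32.1°/1.667 = 3.188 m/s².
Starting from rest, L = ½at², so t = √(2L/a) = √(2×7.42/3.188) ≈ 2.16 s.

t ≈ 2.16 s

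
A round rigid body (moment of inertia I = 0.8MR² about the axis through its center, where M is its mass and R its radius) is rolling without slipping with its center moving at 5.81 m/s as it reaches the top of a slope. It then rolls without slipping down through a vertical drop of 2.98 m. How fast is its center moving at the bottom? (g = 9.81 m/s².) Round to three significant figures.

Here I = 0.8MR², so the shape factor k = I/(MR²) = 0.8.
Pure rolling means v = ωR; then KE = ½Mv² + ½I(v/R)² = ½(1+k)Mv² = (9/10)Mv².
Energy conservation: (9/10)Mv₀² + Mgh = (9/10)Mv², so v² = v₀² + 2gh/(1+k).
v = √(5.81² + 2×9.81×2.98/1.8) = √66.24 ≈ 8.14 m/s.

v ≈ 8.14 m/s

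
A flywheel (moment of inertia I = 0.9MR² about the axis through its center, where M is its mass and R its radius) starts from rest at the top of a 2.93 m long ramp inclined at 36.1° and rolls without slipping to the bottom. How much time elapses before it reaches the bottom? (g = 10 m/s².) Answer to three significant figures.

t ≈ 1.37 s

With I = 0.9MR², the ratio k = I/(MR²) is 0.9.
Along the incline Mg sinθ − f = Ma, and torque about the center fR = Iα = kMR²(a/R) gives f = kMa.
Hence a = g sinθ/(1+k) = 10×sin36.1°/1.9 = 3.101 m/s².
With constant a from rest, t = √(2L/a) = √(2·2.93/3.101) ≈ 1.37 s.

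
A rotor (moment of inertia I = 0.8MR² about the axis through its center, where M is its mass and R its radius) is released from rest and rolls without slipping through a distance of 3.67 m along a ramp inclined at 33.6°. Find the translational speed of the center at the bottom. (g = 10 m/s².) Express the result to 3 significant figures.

v ≈ 4.75 m/s

With I = 0.8MR², the ratio k = I/(MR²) is 0.8.
Rolling without slipping gives ω = v/R, so the total kinetic energy is ½Mv² + ½Iω² = ½(1+k)Mv² = (9/10)Mv².
The vertical drop is h = L sinθ = 3.67 × sin33.6° = 2.031 m.
Energy conservation: Mgh = (9/10)Mv², so v = √(2gh/(1+k)) = √(2 × 10 × 2.031 / 1.8) ≈ 4.75 m/s.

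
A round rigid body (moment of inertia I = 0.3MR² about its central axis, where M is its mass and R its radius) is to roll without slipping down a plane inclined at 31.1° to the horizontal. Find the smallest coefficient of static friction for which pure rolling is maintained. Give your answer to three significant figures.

μ_min ≈ 0.139

For this body I = 0.3MR², i.e. k = I/(MR²) = 0.3.
Newton's second law down the slope: Mg sinθ − f = Ma. The torque equation fR = Iα (with α = a/R) gives f = kMa.
These give a = g sinθ/(1+k) and the required friction f = kMg sinθ/(1+k).
With N = Mg cosθ, the no-slip condition f ≤ μN gives μ_min = f/N = k tanθ/(1+k).
μ_min = 0.3 × tan31.1° / 1.3 ≈ 0.139.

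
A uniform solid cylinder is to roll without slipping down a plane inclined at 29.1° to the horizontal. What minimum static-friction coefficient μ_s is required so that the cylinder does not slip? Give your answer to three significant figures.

μ_min ≈ 0.186

The moment of inertia is (1/2)MR², giving k ≡ I/(MR²) = 0.5.
Newton's second law down the slope: Mg sinθ − f = Ma. The torque equation fR = Iα (with α = a/R) gives f = kMa.
These give a = g sinθ/(1+k) and the required friction f = kMg sinθ/(1+k).
With N = Mg cosθ, the no-slip condition f ≤ μN gives μ_min = f/N = k tanθ/(1+k).
μ_min = 0.5 × tan29.1° / 1.5 ≈ 0.186.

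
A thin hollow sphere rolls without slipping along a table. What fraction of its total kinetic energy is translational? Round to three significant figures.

With I = (2/3)MR², the ratio k = I/(MR²) is 2/3.
With ω = v/R, KE_trans = ½Mv² and KE_rot = ½Iω² = ½kMv², so KE_total = ½(1+k)Mv².
The translational fraction is therefore 1/(1+k) = 1/1.667 ≈ 0.600.

fraction ≈ 0.600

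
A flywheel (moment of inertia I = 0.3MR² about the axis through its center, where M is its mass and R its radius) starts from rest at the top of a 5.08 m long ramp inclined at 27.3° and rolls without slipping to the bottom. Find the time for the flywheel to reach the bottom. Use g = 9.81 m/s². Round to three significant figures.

t ≈ 1.71 s

Here I = 0.3MR², so the shape factor k = I/(MR²) = 0.3.
Newton's second law down the slope: Mg sinθ − f = Ma. The torque equation fR = Iα (with α = a/R) gives f = kMa.
Hence a = g sinθ/(1+k) = 9.81×sin27.3°/1.3 = 3.461 m/s².
With constant a from rest, t = √(2L/a) = √(2·5.08/3.461) ≈ 1.71 s.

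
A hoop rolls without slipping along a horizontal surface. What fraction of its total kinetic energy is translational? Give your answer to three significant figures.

fraction ≈ 0.500

The moment of inertia is MR², giving k ≡ I/(MR²) = 1.
With ω = v/R, KE_trans = ½Mv² and KE_rot = ½Iω² = ½kMv², so KE_total = ½(1+k)Mv².
The translational fraction is therefore 1/(1+k) = 1/2 ≈ 0.500.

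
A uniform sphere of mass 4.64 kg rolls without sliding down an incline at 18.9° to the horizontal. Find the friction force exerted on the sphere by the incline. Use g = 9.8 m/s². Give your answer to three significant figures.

The moment of inertia is (2/5)MR², giving k ≡ I/(MR²) = 0.4.
Along the incline Mg sinθ − f = Ma, and torque about the center fR = Iα = kMR²(a/R) gives f = kMa.
Combining, a = g sinθ/(1+k) and f = kMa = kMg sinθ/(1+k).
f = 0.4 × 4.64 × 9.8 × sin18.9° / 1.4 ≈ 4.21 N.

f ≈ 4.21 N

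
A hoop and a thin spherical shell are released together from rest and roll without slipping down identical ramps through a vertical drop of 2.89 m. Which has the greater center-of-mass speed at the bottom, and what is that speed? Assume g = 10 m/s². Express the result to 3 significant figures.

the thin spherical shell, at v ≈ 5.89 m/s

For rolling without slipping, Mgh = ½(1+k)Mv² where k = I/(MR²), so v = √(2gh/(1+k)).
Hoop: k = 1, giving v = √(2×10×2.89/2) = 5.376 m/s.
Thin spherical shell: k = 2/3, giving v = √(2×10×2.89/1.667) = 5.889 m/s.
The smaller k wins: the thin spherical shell, at ≈ 5.89 m/s.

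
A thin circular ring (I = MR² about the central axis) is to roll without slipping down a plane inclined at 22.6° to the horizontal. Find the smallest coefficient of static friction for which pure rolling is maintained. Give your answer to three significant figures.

μ_min ≈ 0.208

With I = MR², the ratio k = I/(MR²) is 1.
Translational: Mg sinθ − f = Ma. Rotational about the CM: fR = Iα = kMRa, so f = kMa.
These give a = g sinθ/(1+k) and the required friction f = kMg sinθ/(1+k).
The normal force is N = Mg cosθ, so μ_min = f/N = k tanθ/(1+k).
μ_min = 1 × tan22.6° / 2 ≈ 0.208.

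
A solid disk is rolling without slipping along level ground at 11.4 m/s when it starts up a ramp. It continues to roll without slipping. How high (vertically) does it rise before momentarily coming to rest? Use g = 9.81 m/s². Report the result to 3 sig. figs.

h ≈ 9.94 m

Here I = (1/2)MR², so the shape factor k = I/(MR²) = 0.5.
The rolling condition ω = v/R makes the rotational term ½I(v/R)² = ½kMv², so KE_total = ½(1+k)Mv² = (3/4)Mv².
At the top the kinetic energy is zero, so (3/4)Mv₀² = Mgh.
Thus h = (1+k)v₀²/(2g) = 1.5 × 11.4² / (2 × 9.81) ≈ 9.94 m.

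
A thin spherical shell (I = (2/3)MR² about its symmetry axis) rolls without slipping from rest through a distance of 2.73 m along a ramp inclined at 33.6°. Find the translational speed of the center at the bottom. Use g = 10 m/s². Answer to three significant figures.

v ≈ 4.26 m/s

Here I = (2/3)MR², so the shape factor k = I/(MR²) = 2/3.
Pure rolling means v = ωR; then KE = ½Mv² + ½I(v/R)² = ½(1+k)Mv² = (5/6)Mv².
The vertical drop is h = L sinθ = 2.73 × sin33.6° = 1.511 m.
Setting Mgh = (5/6)Mv² gives v = √(2gh/(1+k)) = √(2·10·1.511/1.667) ≈ 4.26 m/s.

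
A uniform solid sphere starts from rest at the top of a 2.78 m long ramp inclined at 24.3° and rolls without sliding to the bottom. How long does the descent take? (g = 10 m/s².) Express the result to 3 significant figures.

With I = (2/5)MR², the ratio k = I/(MR²) is 0.4.
Translational: Mg sinθ − f = Ma. Rotational about the CM: fR = Iα = kMRa, so f = kMa.
Hence a = g sinθ/(1+k) = 10×sin24.3°/1.4 = 2.939 m/s².
Starting from rest, L = ½at², so t = √(2L/a) = √(2×2.78/2.939) ≈ 1.38 s.

t ≈ 1.38 s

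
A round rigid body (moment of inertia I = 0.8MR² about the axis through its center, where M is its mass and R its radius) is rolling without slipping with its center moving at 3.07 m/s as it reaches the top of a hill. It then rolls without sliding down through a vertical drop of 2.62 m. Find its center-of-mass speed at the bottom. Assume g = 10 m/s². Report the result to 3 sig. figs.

Here I = 0.8MR², so the shape factor k = I/(MR²) = 0.8.
The rolling condition ω = v/R makes the rotational term ½I(v/R)² = ½kMv², so KE_total = ½(1+k)Mv² = (9/10)Mv².
Conserving energy between top and bottom: (9/10)Mv² = (9/10)Mv₀² + Mgh, hence v² = v₀² + 2gh/(1+k).
v = √(3.07² + 2×10×2.62/1.8) = √38.54 ≈ 6.21 m/s.

v ≈ 6.21 m/s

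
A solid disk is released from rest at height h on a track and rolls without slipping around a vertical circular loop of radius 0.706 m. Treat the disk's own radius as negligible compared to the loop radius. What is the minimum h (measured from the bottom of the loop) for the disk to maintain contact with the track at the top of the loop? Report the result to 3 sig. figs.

h_min ≈ 1.94 m

For this body I = (1/2)MR², i.e. k = I/(MR²) = 0.5.
At the top, contact is just lost when gravity alone supplies the centripetal force: Mg = Mv_top²/r, i.e. v_top² = gr.
With ω = v/R, the kinetic energy at speed v is ½(1+k)Mv² = (3/4)Mv².
Energy conservation from release (height h) to the top (height 2r): Mgh = Mg(2r) + (3/4)M·gr.
Thus h_min = 2r + (1+k)r/2 = r(2 + 1.5/2) = 0.706 × 2.75 ≈ 1.94 m.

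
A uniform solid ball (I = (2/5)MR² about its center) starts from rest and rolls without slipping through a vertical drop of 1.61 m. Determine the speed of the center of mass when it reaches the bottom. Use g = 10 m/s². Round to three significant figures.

With I = (2/5)MR², the ratio k = I/(MR²) is 0.4.
Rolling without slipping gives ω = v/R, so the total kinetic energy is ½Mv² + ½Iω² = ½(1+k)Mv² = (7/10)Mv².
Energy conservation: Mgh = (7/10)Mv², so v = √(2gh/(1+k)) = √(2 × 10 × 1.61 / 1.4) ≈ 4.80 m/s.

v ≈ 4.80 m/s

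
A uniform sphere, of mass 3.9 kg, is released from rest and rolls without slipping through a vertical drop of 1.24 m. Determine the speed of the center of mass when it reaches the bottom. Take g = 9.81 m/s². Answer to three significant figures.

v ≈ 4.17 m/s

The moment of inertia is (2/5)MR², giving k ≡ I/(MR²) = 0.4.
Rolling without slipping gives ω = v/R, so the total kinetic energy is ½Mv² + ½Iω² = ½(1+k)Mv² = (7/10)Mv².
Energy conservation: Mgh = (7/10)Mv², so v = √(2gh/(1+k)) = √(2 × 9.81 × 1.24 / 1.4) ≈ 4.17 m/s.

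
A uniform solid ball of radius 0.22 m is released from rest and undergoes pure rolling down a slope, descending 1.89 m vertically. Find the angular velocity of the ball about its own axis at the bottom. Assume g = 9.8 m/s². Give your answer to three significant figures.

ω ≈ 23.4 rad/s

The moment of inertia is (2/5)MR², giving k ≡ I/(MR²) = 0.4.
The rolling condition ω = v/R makes the rotational term ½I(v/R)² = ½kMv², so KE_total = ½(1+k)Mv² = (7/10)Mv².
Energy conservation Mgh = ½(1+k)Mv² gives v = √(2gh/(1+k)) = √(2 × 9.8 × 1.89 / 1.4) = 5.144 m/s.
The angular speed follows from ω = v/R = 5.144/0.22 ≈ 23.4 rad/s.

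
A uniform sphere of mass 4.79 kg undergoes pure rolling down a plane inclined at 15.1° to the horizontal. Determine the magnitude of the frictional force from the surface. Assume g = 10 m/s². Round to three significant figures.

f ≈ 3.57 N

With I = (2/5)MR², the ratio k = I/(MR²) is 0.4.
Along the incline Mg sinθ − f = Ma, and torque about the center fR = Iα = kMR²(a/R) gives f = kMa.
Combining, a = g sinθ/(1+k) and f = kMa = kMg sinθ/(1+k).
f = 0.4 × 4.79 × 10 × sin15.1° / 1.4 ≈ 3.57 N.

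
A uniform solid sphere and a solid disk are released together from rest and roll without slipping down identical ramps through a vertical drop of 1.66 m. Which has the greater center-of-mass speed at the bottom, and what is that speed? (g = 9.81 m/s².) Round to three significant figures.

For rolling without slipping, Mgh = ½(1+k)Mv² where k = I/(MR²), so v = √(2gh/(1+k)).
Uniform solid sphere: k = 0.4, giving v = √(2×9.81×1.66/1.4) = 4.823 m/s.
Solid disk: k = 0.5, giving v = √(2×9.81×1.66/1.5) = 4.66 m/s.
The smaller k wins: the uniform solid sphere, at ≈ 4.82 m/s.

the uniform solid sphere, at v ≈ 4.82 m/s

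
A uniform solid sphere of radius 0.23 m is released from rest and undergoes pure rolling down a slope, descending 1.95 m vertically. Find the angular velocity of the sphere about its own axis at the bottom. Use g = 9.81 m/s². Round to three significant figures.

ω ≈ 22.7 rad/s

For this body I = (2/5)MR², i.e. k = I/(MR²) = 0.4.
The rolling condition ω = v/R makes the rotational term ½I(v/R)² = ½kMv², so KE_total = ½(1+k)Mv² = (7/10)Mv².
Energy conservation Mgh = ½(1+k)Mv² gives v = √(2gh/(1+k)) = √(2 × 9.81 × 1.95 / 1.4) = 5.228 m/s.
The angular speed follows from ω = v/R = 5.228/0.23 ≈ 22.7 rad/s.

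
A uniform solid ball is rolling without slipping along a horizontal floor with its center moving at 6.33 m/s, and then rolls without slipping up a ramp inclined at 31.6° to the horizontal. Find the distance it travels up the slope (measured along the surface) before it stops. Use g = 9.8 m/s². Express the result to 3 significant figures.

The moment of inertia is (2/5)MR², giving k ≡ I/(MR²) = 0.4.
The rolling condition ω = v/R makes the rotational term ½I(v/R)² = ½kMv², so KE_total = ½(1+k)Mv² = (7/10)Mv².
Setting this equal to Mgh gives the vertical rise h = (1+k)v₀²/(2g) = 1.4×6.33²/(2×9.8) = 2.862 m.
Along the incline, d = h/sinθ = 2.862/sin31.6° ≈ 5.46 m.

d ≈ 5.46 m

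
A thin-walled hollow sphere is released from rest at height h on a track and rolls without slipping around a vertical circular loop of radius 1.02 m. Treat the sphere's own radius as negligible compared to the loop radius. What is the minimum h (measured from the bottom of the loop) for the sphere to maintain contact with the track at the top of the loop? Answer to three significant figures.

For this body I = (2/3)MR², i.e. k = I/(MR²) = 2/3.
At the top of the loop, the minimum-contact condition is Mg = Mv_top²/r, so v_top² = gr.
With ω = v/R, the kinetic energy at speed v is ½(1+k)Mv² = (5/6)Mv².
Energy conservation from release (height h) to the top (height 2r): Mgh = Mg(2r) + (5/6)M·gr.
Thus h_min = 2r + (1+k)r/2 = r(2 + 1.667/2) = 1.02 × 2.833 ≈ 2.89 m.

h_min ≈ 2.89 m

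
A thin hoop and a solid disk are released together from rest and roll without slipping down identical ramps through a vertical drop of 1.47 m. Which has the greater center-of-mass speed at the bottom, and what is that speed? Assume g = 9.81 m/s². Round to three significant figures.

For rolling without slipping, Mgh = ½(1+k)Mv² where k = I/(MR²), so v = √(2gh/(1+k)).
Thin hoop: k = 1, giving v = √(2×9.81×1.47/2) = 3.797 m/s.
Solid disk: k = 0.5, giving v = √(2×9.81×1.47/1.5) = 4.385 m/s.
The smaller k wins: the solid disk, at ≈ 4.38 m/s.

the solid disk, at v ≈ 4.38 m/s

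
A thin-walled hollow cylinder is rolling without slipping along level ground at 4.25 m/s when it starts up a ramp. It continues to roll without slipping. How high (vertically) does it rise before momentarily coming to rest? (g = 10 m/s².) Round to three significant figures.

With I = MR², the ratio k = I/(MR²) is 1.
Rolling without slipping gives ω = v/R, so the total kinetic energy is ½Mv² + ½Iω² = ½(1+k)Mv² = Mv².
All of this converts to potential energy at the highest point: Mv₀² = Mgh.
Thus h = (1+k)v₀²/(2g) = 2 × 4.25² / (2 × 10) ≈ 1.81 m.

h ≈ 1.81 m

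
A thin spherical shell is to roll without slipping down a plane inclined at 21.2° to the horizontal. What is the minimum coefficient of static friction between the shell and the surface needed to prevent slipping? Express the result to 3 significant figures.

μ_min ≈ 0.155

For this body I = (2/3)MR², i.e. k = I/(MR²) = 2/3.
Along the incline Mg sinθ − f = Ma, and torque about the center fR = Iα = kMR²(a/R) gives f = kMa.
These give a = g sinθ/(1+k) and the required friction f = kMg sinθ/(1+k).
With N = Mg cosθ, the no-slip condition f ≤ μN gives μ_min = f/N = k tanθ/(1+k).
μ_min = (2/3) × tan21.2° / 1.667 ≈ 0.155.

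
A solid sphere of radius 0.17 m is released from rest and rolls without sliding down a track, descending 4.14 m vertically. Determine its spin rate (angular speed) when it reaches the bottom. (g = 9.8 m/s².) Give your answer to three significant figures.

Here I = (2/5)MR², so the shape factor k = I/(MR²) = 0.4.
Since it rolls without slipping, ω = v/R and KE = ½Mv² + ½Iω² = ½(1+k)Mv² = (7/10)Mv².
Energy conservation Mgh = ½(1+k)Mv² gives v = √(2gh/(1+k)) = √(2 × 9.8 × 4.14 / 1.4) = 7.613 m/s.
Then ω = v/R = 7.613 / 0.17 ≈ 44.8 rad/s.

ω ≈ 44.8 rad/s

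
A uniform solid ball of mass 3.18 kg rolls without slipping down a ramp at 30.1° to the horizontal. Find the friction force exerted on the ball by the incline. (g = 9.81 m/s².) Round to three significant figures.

f ≈ 4.47 N

With I = (2/5)MR², the ratio k = I/(MR²) is 0.4.
Along the incline Mg sinθ − f = Ma, and torque about the center fR = Iα = kMR²(a/R) gives f = kMa.
Combining, a = g sinθ/(1+k) and f = kMa = kMg sinθ/(1+k).
f = 0.4 × 3.18 × 9.81 × sin30.1° / 1.4 ≈ 4.47 N.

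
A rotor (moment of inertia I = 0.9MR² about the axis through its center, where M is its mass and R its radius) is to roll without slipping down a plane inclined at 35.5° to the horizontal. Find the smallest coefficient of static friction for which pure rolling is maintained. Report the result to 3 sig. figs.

μ_min ≈ 0.338

With I = 0.9MR², the ratio k = I/(MR²) is 0.9.
Along the incline Mg sinθ − f = Ma, and torque about the center fR = Iα = kMR²(a/R) gives f = kMa.
These give a = g sinθ/(1+k) and the required friction f = kMg sinθ/(1+k).
With N = Mg cosθ, the no-slip condition f ≤ μN gives μ_min = f/N = k tanθ/(1+k).
μ_min = 0.9 × tan35.5° / 1.9 ≈ 0.338.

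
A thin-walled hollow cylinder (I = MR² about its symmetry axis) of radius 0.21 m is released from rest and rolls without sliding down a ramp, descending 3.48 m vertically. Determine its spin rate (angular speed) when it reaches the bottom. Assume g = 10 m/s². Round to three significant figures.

With I = MR², the ratio k = I/(MR²) is 1.
The rolling condition ω = v/R makes the rotational term ½I(v/R)² = ½kMv², so KE_total = ½(1+k)Mv² = Mv².
Energy conservation Mgh = ½(1+k)Mv² gives v = √(2gh/(1+k)) = √(2 × 10 × 3.48 / 2) = 5.899 m/s.
The angular speed follows from ω = v/R = 5.899/0.21 ≈ 28.1 rad/s.

ω ≈ 28.1 rad/s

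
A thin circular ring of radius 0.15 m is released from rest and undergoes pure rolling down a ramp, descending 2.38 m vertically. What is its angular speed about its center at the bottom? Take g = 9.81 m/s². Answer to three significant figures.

For this body I = MR², i.e. k = I/(MR²) = 1.
Since it rolls without slipping, ω = v/R and KE = ½Mv² + ½Iω² = ½(1+k)Mv² = Mv².
Energy conservation Mgh = ½(1+k)Mv² gives v = √(2gh/(1+k)) = √(2 × 9.81 × 2.38 / 2) = 4.832 m/s.
Then ω = v/R = 4.832 / 0.15 ≈ 32.2 rad/s.

ω ≈ 32.2 rad/s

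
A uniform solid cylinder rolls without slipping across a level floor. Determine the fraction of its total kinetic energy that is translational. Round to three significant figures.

Here I = (1/2)MR², so the shape factor k = I/(MR²) = 0.5.
Since ω = v/R, the translational part is ½Mv² and the rotational part is ½I(v/R)² = ½kMv²; the total is ½(1+k)Mv².
The translational fraction is therefore 1/(1+k) = 1/1.5 ≈ 0.667.

fraction ≈ 0.667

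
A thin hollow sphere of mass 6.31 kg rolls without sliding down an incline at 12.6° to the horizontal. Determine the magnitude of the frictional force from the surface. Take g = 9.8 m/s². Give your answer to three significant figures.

f ≈ 5.40 N

The moment of inertia is (2/3)MR², giving k ≡ I/(MR²) = 2/3.
Translational: Mg sinθ − f = Ma. Rotational about the CM: fR = Iα = kMRa, so f = kMa.
Combining, a = g sinθ/(1+k) and f = kMa = kMg sinθ/(1+k).
f = (2/3) × 6.31 × 9.8 × sin12.6° / 1.667 ≈ 5.40 N.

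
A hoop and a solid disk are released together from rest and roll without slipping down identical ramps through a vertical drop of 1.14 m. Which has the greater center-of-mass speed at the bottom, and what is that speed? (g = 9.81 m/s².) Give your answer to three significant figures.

For rolling without slipping, Mgh = ½(1+k)Mv² where k = I/(MR²), so v = √(2gh/(1+k)).
Hoop: k = 1, giving v = √(2×9.81×1.14/2) = 3.344 m/s.
Solid disk: k = 0.5, giving v = √(2×9.81×1.14/1.5) = 3.862 m/s.
The smaller k wins: the solid disk, at ≈ 3.86 m/s.

the solid disk, at v ≈ 3.86 m/s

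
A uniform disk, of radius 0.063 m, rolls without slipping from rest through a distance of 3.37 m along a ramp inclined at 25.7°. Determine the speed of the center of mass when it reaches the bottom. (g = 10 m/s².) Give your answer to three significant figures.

v ≈ 4.41 m/s

With I = (1/2)MR², the ratio k = I/(MR²) is 0.5.
Since it rolls without slipping, ω = v/R and KE = ½Mv² + ½Iω² = ½(1+k)Mv² = (3/4)Mv².
The vertical drop is h = L sinθ = 3.37 × sin25.7° = 1.461 m.
Energy conservation: Mgh = (3/4)Mv², so v = √(2gh/(1+k)) = √(2 × 10 × 1.461 / 1.5) ≈ 4.41 m/s.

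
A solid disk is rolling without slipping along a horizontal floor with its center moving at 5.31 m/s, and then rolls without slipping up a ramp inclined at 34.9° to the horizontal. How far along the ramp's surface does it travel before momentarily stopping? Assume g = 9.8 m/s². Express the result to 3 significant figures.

d ≈ 3.77 m

The moment of inertia is (1/2)MR², giving k ≡ I/(MR²) = 0.5.
Pure rolling means v = ωR; then KE = ½Mv² + ½I(v/R)² = ½(1+k)Mv² = (3/4)Mv².
Setting this equal to Mgh gives the vertical rise h = (1+k)v₀²/(2g) = 1.5×5.31²/(2×9.8) = 2.158 m.
Along the incline, d = h/sinθ = 2.158/sin34.9° ≈ 3.77 m.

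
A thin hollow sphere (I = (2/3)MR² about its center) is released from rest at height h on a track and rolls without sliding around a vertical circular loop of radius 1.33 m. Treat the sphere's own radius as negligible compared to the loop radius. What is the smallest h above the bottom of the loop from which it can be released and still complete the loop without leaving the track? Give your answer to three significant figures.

h_min ≈ 3.77 m

Here I = (2/3)MR², so the shape factor k = I/(MR²) = 2/3.
At the top of the loop, the minimum-contact condition is Mg = Mv_top²/r, so v_top² = gr.
With ω = v/R, the kinetic energy at speed v is ½(1+k)Mv² = (5/6)Mv².
Energy conservation from release (height h) to the top (height 2r): Mgh = Mg(2r) + (5/6)M·gr.
Thus h_min = 2r + (1+k)r/2 = r(2 + 1.667/2) = 1.33 × 2.833 ≈ 3.77 m.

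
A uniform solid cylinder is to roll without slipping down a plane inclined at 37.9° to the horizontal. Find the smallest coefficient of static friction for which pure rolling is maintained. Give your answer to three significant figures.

Here I = (1/2)MR², so the shape factor k = I/(MR²) = 0.5.
Newton's second law down the slope: Mg sinθ − f = Ma. The torque equation fR = Iα (with α = a/R) gives f = kMa.
These give a = g sinθ/(1+k) and the required friction f = kMg sinθ/(1+k).
With N = Mg cosθ, the no-slip condition f ≤ μN gives μ_min = f/N = k tanθ/(1+k).
μ_min = 0.5 × tan37.9° / 1.5 ≈ 0.259.

μ_min ≈ 0.259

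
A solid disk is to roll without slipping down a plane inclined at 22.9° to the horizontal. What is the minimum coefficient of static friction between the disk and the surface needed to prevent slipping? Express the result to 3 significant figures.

With I = (1/2)MR², the ratio k = I/(MR²) is 0.5.
Translational: Mg sinθ − f = Ma. Rotational about the CM: fR = Iα = kMRa, so f = kMa.
These give a = g sinθ/(1+k) and the required friction f = kMg sinθ/(1+k).
With N = Mg cosθ, the no-slip condition f ≤ μN gives μ_min = f/N = k tanθ/(1+k).
μ_min = 0.5 × tan22.9° / 1.5 ≈ 0.141.

μ_min ≈ 0.141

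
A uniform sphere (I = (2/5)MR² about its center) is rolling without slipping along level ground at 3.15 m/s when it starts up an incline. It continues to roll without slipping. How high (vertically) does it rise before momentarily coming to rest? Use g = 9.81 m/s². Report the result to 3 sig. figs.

With I = (2/5)MR², the ratio k = I/(MR²) is 0.4.
Since it rolls without slipping, ω = v/R and KE = ½Mv² + ½Iω² = ½(1+k)Mv² = (7/10)Mv².
At the top the kinetic energy is zero, so (7/10)Mv₀² = Mgh.
Thus h = (1+k)v₀²/(2g) = 1.4 × 3.15² / (2 × 9.81) ≈ 0.708 m.

h ≈ 0.708 m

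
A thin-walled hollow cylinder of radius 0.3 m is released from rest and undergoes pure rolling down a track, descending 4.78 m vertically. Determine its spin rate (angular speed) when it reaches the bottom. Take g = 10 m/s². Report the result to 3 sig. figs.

The moment of inertia is MR², giving k ≡ I/(MR²) = 1.
Pure rolling means v = ωR; then KE = ½Mv² + ½I(v/R)² = ½(1+k)Mv² = Mv².
Energy conservation Mgh = ½(1+k)Mv² gives v = √(2gh/(1+k)) = √(2 × 10 × 4.78 / 2) = 6.914 m/s.
Then ω = v/R = 6.914 / 0.3 ≈ 23.0 rad/s.

ω ≈ 23.0 rad/s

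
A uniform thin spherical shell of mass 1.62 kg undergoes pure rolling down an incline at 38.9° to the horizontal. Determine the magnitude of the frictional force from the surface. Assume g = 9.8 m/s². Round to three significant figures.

The moment of inertia is (2/3)MR², giving k ≡ I/(MR²) = 2/3.
Newton's second law down the slope: Mg sinθ − f = Ma. The torque equation fR = Iα (with α = a/R) gives f = kMa.
Combining, a = g sinθ/(1+k) and f = kMa = kMg sinθ/(1+k).
f = (2/3) × 1.62 × 9.8 × sin38.9° / 1.667 ≈ 3.99 N.

f ≈ 3.99 N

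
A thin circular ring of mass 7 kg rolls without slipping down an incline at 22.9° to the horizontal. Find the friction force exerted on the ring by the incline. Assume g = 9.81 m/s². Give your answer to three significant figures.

The moment of inertia is MR², giving k ≡ I/(MR²) = 1.
Translational: Mg sinθ − f = Ma. Rotational about the CM: fR = Iα = kMRa, so f = kMa.
Combining, a = g sinθ/(1+k) and f = kMa = kMg sinθ/(1+k).
f = 1 × 7 × 9.81 × sin22.9° / 2 ≈ 13.4 N.

f ≈ 13.4 N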